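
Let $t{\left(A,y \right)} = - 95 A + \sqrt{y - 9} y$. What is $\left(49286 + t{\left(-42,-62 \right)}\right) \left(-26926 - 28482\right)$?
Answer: $-2951916608 + 3435296 i \sqrt{71} \approx -2.9519 \cdot 10^{9} + 2.8946 \cdot 10^{7} i$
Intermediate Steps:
$t{\left(A,y \right)} = - 95 A + y \sqrt{-9 + y}$ ($t{\left(A,y \right)} = - 95 A + \sqrt{-9 + y} y = - 95 A + y \sqrt{-9 + y}$)
$\left(49286 + t{\left(-42,-62 \right)}\right) \left(-26926 - 28482\right) = \left(49286 - \left(-3990 + 62 \sqrt{-9 - 62}\right)\right) \left(-26926 - 28482\right) = \left(49286 + \left(3990 - 62 \sqrt{-71}\right)\right) \left(-55408\right) = \left(49286 + \left(3990 - 62 i \sqrt{71}\right)\right) \left(-55408\right) = \left(53276 - 62 i \sqrt{71}\right) \left(-55408\right) = -2951916608 + 3435296 i \sqrt{71}$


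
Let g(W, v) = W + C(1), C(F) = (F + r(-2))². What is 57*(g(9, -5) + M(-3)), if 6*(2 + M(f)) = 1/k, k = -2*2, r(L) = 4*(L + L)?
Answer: 105773/8 ≈ 13222.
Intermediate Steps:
r(L) = 8*L (r(L) = 4*(2*L) = 8*L)
C(F) = (-16 + F)² (C(F) = (F + 8*(-2))² = (F - 16)² = (-16 + F)²)
g(W, v) = 225 + W (g(W, v) = W + (-16 + 1)² = W + (-15)² = W + 225 = 225 + W)
k = -4
M(f) = -49/24 (M(f) = -2 + (⅙)/(-4) = -2 + (⅙)*(-¼) = -2 - 1/24 = -49/24)
57*(g(9, -5) + M(-3)) = 57*((225 + 9) - 49/24) = 57*(234 - 49/24) = 57*(5567/24) = 105773/8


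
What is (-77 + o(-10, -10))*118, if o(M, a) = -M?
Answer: -7906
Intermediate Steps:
(-77 + o(-10, -10))*118 = (-77 - 1*(-10))*118 = (-77 + 10)*118 = -67*118 = -7906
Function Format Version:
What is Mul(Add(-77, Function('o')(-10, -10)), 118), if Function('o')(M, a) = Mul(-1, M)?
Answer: -7906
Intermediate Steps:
Mul(Add(-77, Function('o')(-10, -10)), 118) = Mul(Add(-77, Mul(-1, -10)), 118) = Mul(Add(-77, 10), 118) = Mul(-67, 118) = -7906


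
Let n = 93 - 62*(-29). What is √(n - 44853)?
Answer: I*√42962 ≈ 207.27*I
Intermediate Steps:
n = 1891 (n = 93 + 1798 = 1891)
√(n - 44853) = √(1891 - 44853) = √(-42962) = I*√42962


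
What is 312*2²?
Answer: 1248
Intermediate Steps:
312*2² = 312*4 = 1248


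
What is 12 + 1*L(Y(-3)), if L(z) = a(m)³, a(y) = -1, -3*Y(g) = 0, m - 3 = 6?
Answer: 11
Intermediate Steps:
m = 9 (m = 3 + 6 = 9)
Y(g) = 0 (Y(g) = -⅓*0 = 0)
L(z) = -1 (L(z) = (-1)³ = -1)
12 + 1*L(Y(-3)) = 12 + 1*(-1) = 12 - 1 = 11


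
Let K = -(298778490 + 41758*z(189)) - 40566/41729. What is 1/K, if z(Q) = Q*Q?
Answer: -41729/74712269638398 ≈ -5.5853e-10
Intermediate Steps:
z(Q) = Q**2
K = -74712269638398/41729 (K = -41758/(1/(189**2 + 7155)) - 40566/41729 = -41758/(1/(35721 + 7155)) - 40566*1/41729 = -41758/(1/42876) - 40566/41729 = -41758/1/42876 - 40566/41729 = -41758*42876 - 40566/41729 = -1790416008 - 40566/41729 = -74712269638398/41729 ≈ -1.7904e+9)
1/K = 1/(-74712269638398/41729) = -41729/74712269638398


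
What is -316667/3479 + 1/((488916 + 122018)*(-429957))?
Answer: -83180615007153425/913847542086402 ≈ -91.022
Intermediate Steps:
-316667/3479 + 1/((488916 + 122018)*(-429957)) = -316667*1/3479 - 1/429957/610934 = -316667/3479 + (1/610934)*(-1/429957) = -316667/3479 - 1/262675349838 = -83180615007153425/913847542086402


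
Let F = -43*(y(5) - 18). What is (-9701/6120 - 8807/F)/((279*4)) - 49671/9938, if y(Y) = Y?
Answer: -95114852813771/18971270716320 ≈ -5.0136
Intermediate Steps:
F = 559 (F = -43*(5 - 18) = -43*(-13) = 559)
(-9701/6120 - 8807/F)/((279*4)) - 49671/9938 = (-9701/6120 - 8807/559)/((279*4)) - 49671/9938 = (-9701*1/6120 - 8807*1/559)/1116 - 49671*1/9938 = (-9701/6120 - 8807/559)*(1/1116) - 49671/9938 = -59321699/3421080*1/1116 - 49671/9938 = -59321699/3817925280 - 49671/9938 = -95114852813771/18971270716320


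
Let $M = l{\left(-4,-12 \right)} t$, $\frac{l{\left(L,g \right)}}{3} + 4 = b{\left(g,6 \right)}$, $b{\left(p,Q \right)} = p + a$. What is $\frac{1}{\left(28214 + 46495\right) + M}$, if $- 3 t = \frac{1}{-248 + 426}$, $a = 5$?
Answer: $\frac{178}{13298213} \approx 1.3385 \cdot 10^{-5}$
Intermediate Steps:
$t = - \frac{1}{534}$ ($t = - \frac{1}{3 \left(-248 + 426\right)} = - \frac{1}{3 \cdot 178} = \left(- \frac{1}{3}\right) \frac{1}{178} = - \frac{1}{534} \approx -0.0018727$)
$b{\left(p,Q \right)} = 5 + p$ ($b{\left(p,Q \right)} = p + 5 = 5 + p$)
$l{\left(L,g \right)} = 3 + 3 g$ ($l{\left(L,g \right)} = -12 + 3 \left(5 + g\right) = -12 + \left(15 + 3 g\right) = 3 + 3 g$)
$M = \frac{11}{178}$ ($M = \left(3 + 3 \left(-12\right)\right) \left(- \frac{1}{534}\right) = \left(3 - 36\right) \left(- \frac{1}{534}\right) = \left(-33\right) \left(- \frac{1}{534}\right) = \frac{11}{178} \approx 0.061798$)
$\frac{1}{\left(28214 + 46495\right) + M} = \frac{1}{\left(28214 + 46495\right) + \frac{11}{178}} = \frac{1}{74709 + \frac{11}{178}} = \frac{1}{\frac{13298213}{178}} = \frac{178}{13298213}$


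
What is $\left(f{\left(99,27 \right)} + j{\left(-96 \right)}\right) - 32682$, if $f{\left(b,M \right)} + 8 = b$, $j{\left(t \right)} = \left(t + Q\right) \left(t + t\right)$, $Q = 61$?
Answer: $-25871$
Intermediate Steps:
$j{\left(t \right)} = 2 t \left(61 + t\right)$ ($j{\left(t \right)} = \left(t + 61\right) \left(t + t\right) = \left(61 + t\right) 2 t = 2 t \left(61 + t\right)$)
$f{\left(b,M \right)} = -8 + b$
$\left(f{\left(99,27 \right)} + j{\left(-96 \right)}\right) - 32682 = \left(\left(-8 + 99\right) + 2 \left(-96\right) \left(61 - 96\right)\right) - 32682 = \left(91 + 2 \left(-96\right) \left(-35\right)\right) - 32682 = \left(91 + 6720\right) - 32682 = 6811 - 32682 = -25871$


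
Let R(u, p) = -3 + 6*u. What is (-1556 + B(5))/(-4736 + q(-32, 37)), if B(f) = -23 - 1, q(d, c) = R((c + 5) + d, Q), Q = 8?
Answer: 1580/4679 ≈ 0.33768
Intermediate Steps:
q(d, c) = 27 + 6*c + 6*d (q(d, c) = -3 + 6*((c + 5) + d) = -3 + 6*((5 + c) + d) = -3 + 6*(5 + c + d) = -3 + (30 + 6*c + 6*d) = 27 + 6*c + 6*d)
B(f) = -24
(-1556 + B(5))/(-4736 + q(-32, 37)) = (-1556 - 24)/(-4736 + (27 + 6*37 + 6*(-32))) = -1580/(-4736 + (27 + 222 - 192)) = -1580/(-4736 + 57) = -1580/(-4679) = -1580*(-1/4679) = 1580/4679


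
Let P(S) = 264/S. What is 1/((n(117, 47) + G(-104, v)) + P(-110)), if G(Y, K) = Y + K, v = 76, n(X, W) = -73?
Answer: -5/517 ≈ -0.0096712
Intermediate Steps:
G(Y, K) = K + Y
1/((n(117, 47) + G(-104, v)) + P(-110)) = 1/((-73 + (76 - 104)) + 264/(-110)) = 1/((-73 - 28) + 264*(-1/110)) = 1/(-101 - 12/5) = 1/(-517/5) = -5/517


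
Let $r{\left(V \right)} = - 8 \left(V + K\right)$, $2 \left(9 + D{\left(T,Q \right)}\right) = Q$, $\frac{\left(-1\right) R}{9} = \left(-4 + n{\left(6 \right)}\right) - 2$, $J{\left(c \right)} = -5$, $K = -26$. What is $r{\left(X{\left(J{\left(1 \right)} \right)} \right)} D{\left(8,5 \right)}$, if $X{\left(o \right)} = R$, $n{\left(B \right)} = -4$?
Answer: $3328$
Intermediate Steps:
$R = 90$ ($R = - 9 \left(\left(-4 - 4\right) - 2\right) = - 9 \left(-8 - 2\right) = \left(-9\right) \left(-10\right) = 90$)
$D{\left(T,Q \right)} = -9 + \frac{Q}{2}$
$X{\left(o \right)} = 90$
$r{\left(V \right)} = 208 - 8 V$ ($r{\left(V \right)} = - 8 \left(V - 26\right) = - 8 \left(-26 + V\right) = 208 - 8 V$)
$r{\left(X{\left(J{\left(1 \right)} \right)} \right)} D{\left(8,5 \right)} = \left(208 - 720\right) \left(-9 + \frac{1}{2} \cdot 5\right) = \left(208 - 720\right) \left(-9 + \frac{5}{2}\right) = \left(-512\right) \left(- \frac{13}{2}\right) = 3328$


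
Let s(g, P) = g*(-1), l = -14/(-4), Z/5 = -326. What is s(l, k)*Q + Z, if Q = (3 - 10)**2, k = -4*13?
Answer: -3603/2 ≈ -1801.5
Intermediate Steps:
Z = -1630 (Z = 5*(-326) = -1630)
k = -52
l = 7/2 (l = -14*(-1/4) = 7/2 ≈ 3.5000)
Q = 49 (Q = (-7)**2 = 49)
s(g, P) = -g
s(l, k)*Q + Z = -1*7/2*49 - 1630 = -7/2*49 - 1630 = -343/2 - 1630 = -3603/2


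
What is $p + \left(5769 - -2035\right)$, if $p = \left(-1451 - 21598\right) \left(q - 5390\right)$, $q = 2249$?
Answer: $72404713$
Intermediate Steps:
$p = 72396909$ ($p = \left(-1451 - 21598\right) \left(2249 - 5390\right) = \left(-23049\right) \left(-3141\right) = 72396909$)
$p + \left(5769 - -2035\right) = 72396909 + \left(5769 - -2035\right) = 72396909 + \left(5769 + 2035\right) = 72396909 + 7804 = 72404713$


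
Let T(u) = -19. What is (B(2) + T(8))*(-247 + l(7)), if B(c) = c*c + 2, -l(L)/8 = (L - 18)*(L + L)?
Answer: -12805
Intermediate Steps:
l(L) = -16*L*(-18 + L) (l(L) = -8*(L - 18)*(L + L) = -8*(-18 + L)*2*L = -16*L*(-18 + L))
B(c) = 2 + c² (B(c) = c² + 2 = 2 + c²)
(B(2) + T(8))*(-247 + l(7)) = ((2 + 2²) - 19)*(-247 + 16*7*(18 - 1*7)) = ((2 + 4) - 19)*(-247 + 16*7*(18 - 7)) = (6 - 19)*(-247 + 16*7*11) = -13*(-247 + 1232) = -13*985 = -12805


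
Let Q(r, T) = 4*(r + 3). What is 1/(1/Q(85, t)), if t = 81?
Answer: 352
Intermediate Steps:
Q(r, T) = 12 + 4*r (Q(r, T) = 4*(3 + r) = 12 + 4*r)
1/(1/Q(85, t)) = 1/(1/(12 + 4*85)) = 1/(1/(12 + 340)) = 1/(1/352) = 352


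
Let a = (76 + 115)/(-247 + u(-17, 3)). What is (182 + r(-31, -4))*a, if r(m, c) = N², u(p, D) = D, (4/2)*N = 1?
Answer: -139239/976 ≈ -142.66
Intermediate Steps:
N = ½ (N = (½)*1 = ½ ≈ 0.50000)
r(m, c) = ¼ (r(m, c) = (½)² = ¼)
a = -191/244 (a = (76 + 115)/(-247 + 3) = 191/(-244) = 191*(-1/244) = -191/244 ≈ -0.78279)
(182 + r(-31, -4))*a = (182 + ¼)*(-191/244) = (729/4)*(-191/244) = -139239/976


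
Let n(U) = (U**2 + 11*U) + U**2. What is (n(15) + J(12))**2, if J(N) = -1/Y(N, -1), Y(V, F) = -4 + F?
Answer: 9461776/25 ≈ 3.7847e+5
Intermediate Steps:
n(U) = 2*U**2 + 11*U
J(N) = 1/5 (J(N) = -1/(-4 - 1) = -1/(-5) = -1*(-1/5) = 1/5)
(n(15) + J(12))**2 = (15*(11 + 2*15) + 1/5)**2 = (15*(11 + 30) + 1/5)**2 = (15*41 + 1/5)**2 = (615 + 1/5)**2 = (3076/5)**2 = 9461776/25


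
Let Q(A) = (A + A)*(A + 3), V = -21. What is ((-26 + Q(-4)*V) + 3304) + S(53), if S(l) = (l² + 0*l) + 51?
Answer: 5970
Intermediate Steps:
S(l) = 51 + l² (S(l) = (l² + 0) + 51 = l² + 51 = 51 + l²)
Q(A) = 2*A*(3 + A) (Q(A) = (2*A)*(3 + A) = 2*A*(3 + A))
((-26 + Q(-4)*V) + 3304) + S(53) = ((-26 + (2*(-4)*(3 - 4))*(-21)) + 3304) + (51 + 53²) = ((-26 + (2*(-4)*(-1))*(-21)) + 3304) + (51 + 2809) = ((-26 + 8*(-21)) + 3304) + 2860 = ((-26 - 168) + 3304) + 2860 = (-194 + 3304) + 2860 = 3110 + 2860 = 5970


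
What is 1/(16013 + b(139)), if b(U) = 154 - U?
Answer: 1/16028 ≈ 6.2391e-5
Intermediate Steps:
1/(16013 + b(139)) = 1/(16013 + (154 - 1*139)) = 1/(16013 + (154 - 139)) = 1/(16013 + 15) = 1/16028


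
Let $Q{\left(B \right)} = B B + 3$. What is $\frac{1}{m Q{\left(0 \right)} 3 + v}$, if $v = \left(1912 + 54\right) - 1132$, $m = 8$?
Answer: $\frac{1}{906} \approx 0.0011038$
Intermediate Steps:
$Q{\left(B \right)} = 3 + B^{2}$ ($Q{\left(B \right)} = B^{2} + 3 = 3 + B^{2}$)
$v = 834$ ($v = 1966 - 1132 = 834$)
$\frac{1}{m Q{\left(0 \right)} 3 + v} = \frac{1}{8 \left(3 + 0^{2}\right) 3 + 834} = \frac{1}{8 \left(3 + 0\right) 3 + 834} = \frac{1}{8 \cdot 3 \cdot 3 + 834} = \frac{1}{24 \cdot 3 + 834} = \frac{1}{72 + 834} = \frac{1}{906}$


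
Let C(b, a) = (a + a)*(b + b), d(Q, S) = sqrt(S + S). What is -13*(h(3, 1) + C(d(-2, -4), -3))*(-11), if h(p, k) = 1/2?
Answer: 143/2 - 3432*I*sqrt(2) ≈ 71.5 - 4853.6*I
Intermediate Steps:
h(p, k) = 1/2
d(Q, S) = sqrt(2)*sqrt(S) (d(Q, S) = sqrt(2*S) = sqrt(2)*sqrt(S))
C(b, a) = 4*a*b (C(b, a) = (2*a)*(2*b) = 4*a*b)
-13*(h(3, 1) + C(d(-2, -4), -3))*(-11) = -13*(1/2 + 4*(-3)*(sqrt(2)*sqrt(-4)))*(-11) = -13*(1/2 + 4*(-3)*(sqrt(2)*(2*I)))*(-11) = -13*(1/2 + 4*(-3)*(2*I*sqrt(2)))*(-11) = -13*(1/2 - 24*I*sqrt(2))*(-11) = (-13/2 + 312*I*sqrt(2))*(-11) = 143/2 - 3432*I*sqrt(2)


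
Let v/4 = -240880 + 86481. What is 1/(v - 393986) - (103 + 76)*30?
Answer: -5432195341/1011582 ≈ -5370.0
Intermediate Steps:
v = -617596 (v = 4*(-240880 + 86481) = 4*(-154399) = -617596)
1/(v - 393986) - (103 + 76)*30 = 1/(-617596 - 393986) - (103 + 76)*30 = 1/(-1011582) - 179*30 = -1/1011582 - 1*5370 = -1/1011582 - 5370 = -5432195341/1011582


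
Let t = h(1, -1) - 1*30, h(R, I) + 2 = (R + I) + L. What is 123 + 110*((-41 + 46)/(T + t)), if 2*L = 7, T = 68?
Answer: 10817/79 ≈ 136.92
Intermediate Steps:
L = 7/2 (L = (½)*7 = 7/2 ≈ 3.5000)
h(R, I) = 3/2 + I + R (h(R, I) = -2 + ((R + I) + 7/2) = -2 + ((I + R) + 7/2) = -2 + (7/2 + I + R) = 3/2 + I + R)
t = -57/2 (t = (3/2 - 1 + 1) - 1*30 = 3/2 - 30 = -57/2 ≈ -28.500)
123 + 110*((-41 + 46)/(T + t)) = 123 + 110*((-41 + 46)/(68 - 57/2)) = 123 + 110*(5/(79/2)) = 123 + 110*(5*(2/79)) = 123 + 110*(10/79) = 123 + 1100/79 = 10817/79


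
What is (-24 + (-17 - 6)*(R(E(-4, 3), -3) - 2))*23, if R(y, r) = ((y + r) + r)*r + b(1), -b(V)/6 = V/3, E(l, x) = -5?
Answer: -15893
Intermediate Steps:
b(V) = -2*V (b(V) = -6*V/3 = -2*V)
R(y, r) = -2 + r*(y + 2*r) (R(y, r) = ((y + r) + r)*r - 2*1 = ((r + y) + r)*r - 2 = (y + 2*r)*r - 2 = r*(y + 2*r) - 2 = -2 + r*(y + 2*r))
(-24 + (-17 - 6)*(R(E(-4, 3), -3) - 2))*23 = (-24 + (-17 - 6)*((-2 + 2*(-3)² - 3*(-5)) - 2))*23 = (-24 - 23*((-2 + 2*9 + 15) - 2))*23 = (-24 - 23*((-2 + 18 + 15) - 2))*23 = (-24 - 23*(31 - 2))*23 = (-24 - 23*29)*23 = (-24 - 667)*23 = -691*23 = -15893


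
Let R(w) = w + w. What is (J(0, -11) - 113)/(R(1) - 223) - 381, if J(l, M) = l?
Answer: -84088/221 ≈ -380.49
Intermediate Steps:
R(w) = 2*w
(J(0, -11) - 113)/(R(1) - 223) - 381 = (0 - 113)/(2*1 - 223) - 381 = -113/(2 - 223) - 381 = -113/(-221) - 381 = -113*(-1/221) - 381 = 113/221 - 381 = -84088/221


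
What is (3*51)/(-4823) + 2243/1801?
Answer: 10542436/8686223 ≈ 1.2137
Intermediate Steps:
(3*51)/(-4823) + 2243/1801 = 153*(-1/4823) + 2243*(1/1801) = -153/4823 + 2243/1801 = 10542436/8686223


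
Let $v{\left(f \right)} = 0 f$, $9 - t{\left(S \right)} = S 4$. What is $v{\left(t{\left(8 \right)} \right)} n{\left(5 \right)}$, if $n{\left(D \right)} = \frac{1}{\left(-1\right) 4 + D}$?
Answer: $0$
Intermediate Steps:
$t{\left(S \right)} = 9 - 4 S$ ($t{\left(S \right)} = 9 - S 4 = 9 - 4 S$)
$v{\left(f \right)} = 0$
$n{\left(D \right)} = \frac{1}{-4 + D}$
$v{\left(t{\left(8 \right)} \right)} n{\left(5 \right)} = \frac{0}{-4 + 5} = \frac{0}{1} = 0 \cdot 1 = 0$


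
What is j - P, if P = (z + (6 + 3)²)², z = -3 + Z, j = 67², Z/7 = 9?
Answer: -15392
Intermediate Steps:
Z = 63 (Z = 7*9 = 63)
j = 4489
z = 60 (z = -3 + 63 = 60)
P = 19881 (P = (60 + (6 + 3)²)² = (60 + 9²)² = (60 + 81)² = 141² = 19881)
j - P = 4489 - 1*19881 = 4489 - 19881 = -15392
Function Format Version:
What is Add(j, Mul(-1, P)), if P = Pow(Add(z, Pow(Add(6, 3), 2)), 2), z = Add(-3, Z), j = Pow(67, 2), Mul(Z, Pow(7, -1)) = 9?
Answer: -15392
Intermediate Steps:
Z = 63 (Z = Mul(7, 9) = 63)
j = 4489
z = 60 (z = Add(-3, 63) = 60)
P = 19881 (P = Pow(Add(60, Pow(Add(6, 3), 2)), 2) = Pow(Add(60, Pow(9, 2)), 2) = Pow(Add(60, 81), 2) = Pow(141, 2) = 19881)
Add(j, Mul(-1, P)) = Add(4489, Mul(-1, 19881)) = Add(4489, -19881) = -15392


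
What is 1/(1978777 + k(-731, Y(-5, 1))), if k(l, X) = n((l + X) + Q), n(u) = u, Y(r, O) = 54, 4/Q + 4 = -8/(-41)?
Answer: 39/77145859 ≈ 5.0554e-7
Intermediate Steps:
Q = -41/39 (Q = 4/(-4 - 8/(-41)) = 4/(-4 - 8*(-1/41)) = 4/(-4 + 8/41) = 4/(-156/41) = 4*(-41/156) = -41/39 ≈ -1.0513)
k(l, X) = -41/39 + X + l (k(l, X) = (l + X) - 41/39 = (X + l) - 41/39 = -41/39 + X + l)
1/(1978777 + k(-731, Y(-5, 1))) = 1/(1978777 + (-41/39 + 54 - 731)) = 1/(1978777 - 26444/39) = 1/(77145859/39) = 39/77145859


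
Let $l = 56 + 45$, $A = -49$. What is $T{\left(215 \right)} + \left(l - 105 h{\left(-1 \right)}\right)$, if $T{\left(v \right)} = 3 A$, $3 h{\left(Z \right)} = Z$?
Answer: $-11$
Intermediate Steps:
$h{\left(Z \right)} = \frac{Z}{3}$
$l = 101$
$T{\left(v \right)} = -147$ ($T{\left(v \right)} = 3 \left(-49\right) = -147$)
$T{\left(215 \right)} + \left(l - 105 h{\left(-1 \right)}\right) = -147 + \left(101 - 105 \cdot \frac{1}{3} \left(-1\right)\right) = -147 + \left(101 - -35\right) = -147 + \left(101 + 35\right) = -147 + 136 = -11$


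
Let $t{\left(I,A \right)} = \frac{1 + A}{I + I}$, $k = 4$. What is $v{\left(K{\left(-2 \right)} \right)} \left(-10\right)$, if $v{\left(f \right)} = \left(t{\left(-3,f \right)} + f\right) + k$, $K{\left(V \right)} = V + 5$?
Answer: $- \frac{190}{3} \approx -63.333$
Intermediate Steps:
$K{\left(V \right)} = 5 + V$
$t{\left(I,A \right)} = \frac{1 + A}{2 I}$
$v{\left(f \right)} = \frac{23}{6} + \frac{5 f}{6}$ ($v{\left(f \right)} = \left(\frac{1 + f}{2 \left(-3\right)} + f\right) + 4 = \left(\frac{1}{2} \left(- \frac{1}{3}\right) \left(1 + f\right) + f\right) + 4 = \left(\left(- \frac{1}{6} - \frac{f}{6}\right) + f\right) + 4 = \left(- \frac{1}{6} + \frac{5 f}{6}\right) + 4 = \frac{23}{6} + \frac{5 f}{6}$)
$v{\left(K{\left(-2 \right)} \right)} \left(-10\right) = \left(\frac{23}{6} + \frac{5 \left(5 - 2\right)}{6}\right) \left(-10\right) = \left(\frac{23}{6} + \frac{5}{6} \cdot 3\right) \left(-10\right) = \left(\frac{23}{6} + \frac{5}{2}\right) \left(-10\right) = \frac{19}{3} \left(-10\right) = - \frac{190}{3}$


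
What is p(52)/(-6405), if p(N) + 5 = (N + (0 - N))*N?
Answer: 1/1281 ≈ 0.00078064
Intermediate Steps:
p(N) = -5 (p(N) = -5 + (N + (0 - N))*N = -5 + (N - N)*N = -5 + 0*N = -5 + 0 = -5)
p(52)/(-6405) = -5/(-6405) = -5*(-1/6405) = 1/1281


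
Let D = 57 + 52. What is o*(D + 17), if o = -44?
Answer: -5544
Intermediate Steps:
D = 109
o*(D + 17) = -44*(109 + 17) = -44*126 = -5544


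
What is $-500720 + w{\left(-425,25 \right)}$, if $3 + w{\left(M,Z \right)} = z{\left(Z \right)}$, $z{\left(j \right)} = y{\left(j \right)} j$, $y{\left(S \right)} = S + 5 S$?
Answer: $-496973$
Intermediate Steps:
$y{\left(S \right)} = 6 S$
$z{\left(j \right)} = 6 j^{2}$ ($z{\left(j \right)} = 6 j j = 6 j^{2}$)
$w{\left(M,Z \right)} = -3 + 6 Z^{2}$
$-500720 + w{\left(-425,25 \right)} = -500720 - \left(3 - 6 \cdot 25^{2}\right) = -500720 + \left(-3 + 6 \cdot 625\right) = -500720 + \left(-3 + 3750\right) = -500720 + 3747 = -496973$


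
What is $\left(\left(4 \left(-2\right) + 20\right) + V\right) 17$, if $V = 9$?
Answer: $357$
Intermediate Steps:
$\left(\left(4 \left(-2\right) + 20\right) + V\right) 17 = \left(\left(4 \left(-2\right) + 20\right) + 9\right) 17 = \left(\left(-8 + 20\right) + 9\right) 17 = \left(12 + 9\right) 17 = 21 \cdot 17 = 357$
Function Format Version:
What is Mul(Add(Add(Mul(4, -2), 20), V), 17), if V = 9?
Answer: 357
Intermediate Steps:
Mul(Add(Add(Mul(4, -2), 20), V), 17) = Mul(Add(Add(Mul(4, -2), 20), 9), 17) = Mul(Add(Add(-8, 20), 9), 17) = Mul(Add(12, 9), 17) = Mul(21, 17) = 357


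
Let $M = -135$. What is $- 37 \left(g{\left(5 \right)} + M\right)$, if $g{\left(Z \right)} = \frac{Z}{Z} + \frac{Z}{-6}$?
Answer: $\frac{29933}{6} \approx 4988.8$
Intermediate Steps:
$g{\left(Z \right)} = 1 - \frac{Z}{6}$ ($g{\left(Z \right)} = 1 + Z \left(- \frac{1}{6}\right) = 1 - \frac{Z}{6}$)
$- 37 \left(g{\left(5 \right)} + M\right) = - 37 \left(\left(1 - \frac{5}{6}\right) - 135\right) = - 37 \left(\frac{1}{6} - 135\right) = \left(-37\right) \left(- \frac{809}{6}\right) = \frac{29933}{6}$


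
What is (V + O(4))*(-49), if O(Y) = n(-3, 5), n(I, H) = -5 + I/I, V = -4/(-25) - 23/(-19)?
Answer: 61201/475 ≈ 128.84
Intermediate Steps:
V = 651/475 (V = -4*(-1/25) - 23*(-1/19) = 4/25 + 23/19 = 651/475 ≈ 1.3705)
n(I, H) = -4 (n(I, H) = -5 + 1 = -4)
O(Y) = -4
(V + O(4))*(-49) = (651/475 - 4)*(-49) = -1249/475*(-49) = 61201/475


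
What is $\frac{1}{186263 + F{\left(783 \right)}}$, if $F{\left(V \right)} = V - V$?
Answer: $\frac{1}{186263} \approx 5.3688 \cdot 10^{-6}$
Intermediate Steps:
$F{\left(V \right)} = 0$
$\frac{1}{186263 + F{\left(783 \right)}} = \frac{1}{186263 + 0} = \frac{1}{186263}$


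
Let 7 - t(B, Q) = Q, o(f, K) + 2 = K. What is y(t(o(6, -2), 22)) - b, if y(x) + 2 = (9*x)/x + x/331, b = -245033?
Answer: 81108225/331 ≈ 2.4504e+5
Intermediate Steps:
o(f, K) = -2 + K
t(B, Q) = 7 - Q
y(x) = 7 + x/331 (y(x) = -2 + ((9*x)/x + x/331) = -2 + (9 + x*(1/331)) = -2 + (9 + x/331) = 7 + x/331)
y(t(o(6, -2), 22)) - b = (7 + (7 - 1*22)/331) - 1*(-245033) = (7 + (7 - 22)/331) + 245033 = (7 + (1/331)*(-15)) + 245033 = (7 - 15/331) + 245033 = 2302/331 + 245033 = 81108225/331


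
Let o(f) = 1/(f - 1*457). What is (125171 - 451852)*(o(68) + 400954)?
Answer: -50952796552505/389 ≈ -1.3098e+11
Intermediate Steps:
o(f) = 1/(-457 + f) (o(f) = 1/(f - 457) = 1/(-457 + f))
(125171 - 451852)*(o(68) + 400954) = (125171 - 451852)*(1/(-457 + 68) + 400954) = -326681*(1/(-389) + 400954) = -326681*(-1/389 + 400954) = -326681*155971105/389 = -50952796552505/389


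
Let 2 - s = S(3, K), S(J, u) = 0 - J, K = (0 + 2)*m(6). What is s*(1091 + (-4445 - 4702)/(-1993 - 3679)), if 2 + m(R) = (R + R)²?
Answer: 30986495/5672 ≈ 5463.1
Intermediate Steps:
m(R) = -2 + 4*R² (m(R) = -2 + (R + R)² = -2 + (2*R)² = -2 + 4*R²)
K = 284 (K = (0 + 2)*(-2 + 4*6²) = 2*(-2 + 4*36) = 2*(-2 + 144) = 2*142 = 284)
S(J, u) = -J
s = 5 (s = 2 - (-1)*3 = 2 - 1*(-3) = 2 + 3 = 5)
s*(1091 + (-4445 - 4702)/(-1993 - 3679)) = 5*(1091 + (-4445 - 4702)/(-1993 - 3679)) = 5*(1091 - 9147/(-5672)) = 5*(1091 - 9147*(-1/5672)) = 5*(1091 + 9147/5672) = 5*(6197299/5672) = 30986495/5672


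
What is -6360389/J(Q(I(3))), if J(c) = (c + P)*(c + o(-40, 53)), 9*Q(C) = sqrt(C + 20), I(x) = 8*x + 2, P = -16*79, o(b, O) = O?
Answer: 1397793388217877/14719666274195 - 5615072256591*sqrt(46)/29439332548390 ≈ 93.667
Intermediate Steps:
P = -1264
I(x) = 2 + 8*x
Q(C) = sqrt(20 + C)/9 (Q(C) = sqrt(C + 20)/9 = sqrt(20 + C)/9)
J(c) = (-1264 + c)*(53 + c) (J(c) = (c - 1264)*(c + 53) = (-1264 + c)*(53 + c))
-6360389/J(Q(I(3))) = -6360389/(-66992 + (sqrt(20 + (2 + 8*3))/9)**2 - 1211*sqrt(20 + (2 + 8*3))/9) = -6360389/(-66992 + (sqrt(20 + (2 + 24))/9)**2 - 1211*sqrt(20 + (2 + 24))/9) = -6360389/(-66992 + (sqrt(20 + 26)/9)**2 - 1211*sqrt(20 + 26)/9) = -6360389/(-66992 + (sqrt(46)/9)**2 - 1211*sqrt(46)/9) = -6360389/(-66992 + 46/81 - 1211*sqrt(46)/9) = -6360389/(-5426306/81 - 1211*sqrt(46)/9)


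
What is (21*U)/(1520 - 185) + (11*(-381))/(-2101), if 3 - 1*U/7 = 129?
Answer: -1009689/84995 ≈ -11.879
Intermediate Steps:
U = -882 (U = 21 - 7*129 = 21 - 903 = -882)
(21*U)/(1520 - 185) + (11*(-381))/(-2101) = (21*(-882))/(1520 - 185) + (11*(-381))/(-2101) = -18522/1335 - 4191*(-1/2101) = -18522*1/1335 + 381/191 = -6174/445 + 381/191 = -1009689/84995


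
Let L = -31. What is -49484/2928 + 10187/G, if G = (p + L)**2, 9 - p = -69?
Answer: -19870655/1616988 ≈ -12.289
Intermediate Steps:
p = 78 (p = 9 - 1*(-69) = 9 + 69 = 78)
G = 2209 (G = (78 - 31)**2 = 47**2 = 2209)
-49484/2928 + 10187/G = -49484/2928 + 10187/2209 = -49484*1/2928 + 10187*(1/2209) = -12371/732 + 10187/2209 = -19870655/1616988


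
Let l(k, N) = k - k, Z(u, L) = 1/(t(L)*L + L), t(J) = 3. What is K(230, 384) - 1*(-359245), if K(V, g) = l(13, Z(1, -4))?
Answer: 359245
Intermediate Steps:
Z(u, L) = 1/(4*L) (Z(u, L) = 1/(3*L + L) = 1/(4*L))
l(k, N) = 0
K(V, g) = 0
K(230, 384) - 1*(-359245) = 0 - 1*(-359245) = 0 + 359245 = 359245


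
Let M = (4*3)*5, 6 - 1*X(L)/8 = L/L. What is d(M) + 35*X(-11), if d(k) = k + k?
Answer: 1520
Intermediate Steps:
X(L) = 40 (X(L) = 48 - 8*L/L = 48 - 8*1 = 48 - 8 = 40)
M = 60 (M = 12*5 = 60)
d(k) = 2*k
d(M) + 35*X(-11) = 2*60 + 35*40 = 120 + 1400 = 1520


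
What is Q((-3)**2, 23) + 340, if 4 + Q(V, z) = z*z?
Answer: 865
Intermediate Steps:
Q(V, z) = -4 + z**2 (Q(V, z) = -4 + z*z = -4 + z**2)
Q((-3)**2, 23) + 340 = (-4 + 23**2) + 340 = (-4 + 529) + 340 = 525 + 340 = 865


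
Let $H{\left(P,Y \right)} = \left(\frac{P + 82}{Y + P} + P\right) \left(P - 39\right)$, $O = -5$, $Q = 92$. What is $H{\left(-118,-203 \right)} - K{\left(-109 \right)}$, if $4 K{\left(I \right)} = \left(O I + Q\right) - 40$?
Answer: $\frac{7857713}{428} \approx 18359.0$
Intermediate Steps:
$K{\left(I \right)} = 13 - \frac{5 I}{4}$ ($K{\left(I \right)} = \frac{\left(- 5 I + 92\right) - 40}{4} = \frac{\left(92 - 5 I\right) - 40}{4} = \frac{52 - 5 I}{4} = 13 - \frac{5 I}{4}$)
$H{\left(P,Y \right)} = \left(-39 + P\right) \left(P + \frac{82 + P}{P + Y}\right)$ ($H{\left(P,Y \right)} = \left(\frac{82 + P}{P + Y} + P\right) \left(-39 + P\right) = \left(P + \frac{82 + P}{P + Y}\right) \left(-39 + P\right) = \left(-39 + P\right) \left(P + \frac{82 + P}{P + Y}\right)$)
$H{\left(-118,-203 \right)} - K{\left(-109 \right)} = \frac{-3198 + \left(-118\right)^{3} - 38 \left(-118\right)^{2} + 43 \left(-118\right) - 203 \left(-118\right)^{2} - \left(-4602\right) \left(-203\right)}{-118 - 203} - \left(13 - - \frac{545}{4}\right) = \frac{-3198 - 1643032 - 529112 - 5074 - 2826572 - 934206}{-321} - \left(13 + \frac{545}{4}\right) = - \frac{-3198 - 1643032 - 529112 - 5074 - 2826572 - 934206}{321} - \frac{597}{4} = \left(- \frac{1}{321}\right) \left(-5941194\right) - \frac{597}{4} = \frac{1980398}{107} - \frac{597}{4} = \frac{7857713}{428}$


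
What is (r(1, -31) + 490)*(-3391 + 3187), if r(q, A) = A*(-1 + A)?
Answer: -302328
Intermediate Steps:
(r(1, -31) + 490)*(-3391 + 3187) = (-31*(-1 - 31) + 490)*(-3391 + 3187) = (-31*(-32) + 490)*(-204) = (992 + 490)*(-204) = 1482*(-204) = -302328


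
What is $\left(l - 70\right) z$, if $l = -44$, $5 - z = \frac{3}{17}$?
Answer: $- \frac{9348}{17} \approx -549.88$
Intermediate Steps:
$z = \frac{82}{17}$ ($z = 5 - \frac{3}{17} = \frac{82}{17} \approx 4.8235$)
$\left(l - 70\right) z = \left(-44 - 70\right) \frac{82}{17} = \left(-114\right) \frac{82}{17} = - \frac{9348}{17}$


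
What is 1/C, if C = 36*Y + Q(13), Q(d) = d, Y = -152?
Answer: -1/5459 ≈ -0.00018318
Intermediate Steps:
C = -5459 (C = 36*(-152) + 13 = -5472 + 13 = -5459)
1/C = 1/(-5459) = -1/5459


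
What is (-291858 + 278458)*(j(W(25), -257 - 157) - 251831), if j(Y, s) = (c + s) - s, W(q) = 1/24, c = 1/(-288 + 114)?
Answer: 293584586500/87 ≈ 3.3745e+9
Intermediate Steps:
c = -1/174 (c = 1/(-174) = -1/174 ≈ -0.0057471)
W(q) = 1/24
j(Y, s) = -1/174 (j(Y, s) = (-1/174 + s) - s = -1/174)
(-291858 + 278458)*(j(W(25), -257 - 157) - 251831) = (-291858 + 278458)*(-1/174 - 251831) = -13400*(-43818595/174) = 293584586500/87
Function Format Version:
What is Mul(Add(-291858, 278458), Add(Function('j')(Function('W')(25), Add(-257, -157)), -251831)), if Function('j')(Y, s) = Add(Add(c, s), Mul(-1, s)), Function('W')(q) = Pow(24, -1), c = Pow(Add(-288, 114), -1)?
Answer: Rational(293584586500, 87) ≈ 3.3745e+9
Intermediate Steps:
c = Rational(-1, 174) (c = Pow(-174, -1) = Rational(-1, 174) ≈ -0.0057471)
Function('W')(q) = Rational(1, 24)
Function('j')(Y, s) = Rational(-1, 174) (Function('j')(Y, s) = Add(Add(Rational(-1, 174), s), Mul(-1, s)) = Rational(-1, 174))
Mul(Add(-291858, 278458), Add(Function('j')(Function('W')(25), Add(-257, -157)), -251831)) = Mul(Add(-291858, 278458), Add(Rational(-1, 174), -251831)) = Mul(-13400, Rational(-43818595, 174)) = Rational(293584586500, 87)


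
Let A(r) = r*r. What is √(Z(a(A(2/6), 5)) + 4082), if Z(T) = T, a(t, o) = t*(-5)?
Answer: √36733/3 ≈ 63.886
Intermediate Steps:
A(r) = r²
a(t, o) = -5*t
√(Z(a(A(2/6), 5)) + 4082) = √(-5*(2/6)² + 4082) = √(-5*(2*(⅙))² + 4082) = √(-5*(⅓)² + 4082) = √(-5*⅑ + 4082) = √(-5/9 + 4082) = √(36733/9) = √36733/3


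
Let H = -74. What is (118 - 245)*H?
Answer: 9398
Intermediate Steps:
(118 - 245)*H = (118 - 245)*(-74) = -127*(-74) = 9398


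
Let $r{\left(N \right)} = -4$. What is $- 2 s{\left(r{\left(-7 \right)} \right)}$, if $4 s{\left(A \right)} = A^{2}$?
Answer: $-8$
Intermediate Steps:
$s{\left(A \right)} = \frac{A^{2}}{4}$
$- 2 s{\left(r{\left(-7 \right)} \right)} = - 2 \frac{\left(-4\right)^{2}}{4} = - 2 \cdot \frac{1}{4} \cdot 16 = \left(-2\right) 4 = -8$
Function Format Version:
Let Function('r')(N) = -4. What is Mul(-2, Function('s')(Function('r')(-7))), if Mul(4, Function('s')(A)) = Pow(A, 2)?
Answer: -8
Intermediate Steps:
Function('s')(A) = Mul(Rational(1, 4), Pow(A, 2))
Mul(-2, Function('s')(Function('r')(-7))) = Mul(-2, Mul(Rational(1, 4), Pow(-4, 2))) = Mul(-2, Mul(Rational(1, 4), 16)) = Mul(-2, 4) = -8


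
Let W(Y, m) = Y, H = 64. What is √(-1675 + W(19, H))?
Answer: 6*I*√46 ≈ 40.694*I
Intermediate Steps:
√(-1675 + W(19, H)) = √(-1675 + 19) = √(-1656) = 6*I*√46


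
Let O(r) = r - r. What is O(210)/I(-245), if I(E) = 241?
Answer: 0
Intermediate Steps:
O(r) = 0
O(210)/I(-245) = 0/241 = 0*(1/241) = 0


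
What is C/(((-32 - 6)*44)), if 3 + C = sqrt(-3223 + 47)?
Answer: 3/1672 - I*sqrt(794)/836 ≈ 0.0017943 - 0.033706*I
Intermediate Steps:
C = -3 + 2*I*sqrt(794) (C = -3 + sqrt(-3223 + 47) = -3 + sqrt(-3176) = -3 + 2*I*sqrt(794) ≈ -3.0 + 56.356*I)
C/(((-32 - 6)*44)) = (-3 + 2*I*sqrt(794))/(((-32 - 6)*44)) = (-3 + 2*I*sqrt(794))/((-38*44)) = (-3 + 2*I*sqrt(794))/(-1672) = (-3 + 2*I*sqrt(794))*(-1/1672) = 3/1672 - I*sqrt(794)/836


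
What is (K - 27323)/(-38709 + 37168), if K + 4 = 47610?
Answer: -20283/1541 ≈ -13.162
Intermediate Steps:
K = 47606 (K = -4 + 47610 = 47606)
(K - 27323)/(-38709 + 37168) = (47606 - 27323)/(-38709 + 37168) = 20283/(-1541) = 20283*(-1/1541) = -20283/1541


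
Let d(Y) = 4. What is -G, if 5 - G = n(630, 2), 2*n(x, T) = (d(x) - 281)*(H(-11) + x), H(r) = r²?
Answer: -208037/2 ≈ -1.0402e+5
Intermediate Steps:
n(x, T) = -33517/2 - 277*x/2 (n(x, T) = ((4 - 281)*((-11)² + x))/2 = (-277*(121 + x))/2 = (-33517 - 277*x)/2 = -33517/2 - 277*x/2)
G = 208037/2 (G = 5 - (-33517/2 - 277/2*630) = 5 - (-33517/2 - 87255) = 5 - 1*(-208027/2) = 5 + 208027/2 = 208037/2 ≈ 1.0402e+5)
-G = -1*208037/2 = -208037/2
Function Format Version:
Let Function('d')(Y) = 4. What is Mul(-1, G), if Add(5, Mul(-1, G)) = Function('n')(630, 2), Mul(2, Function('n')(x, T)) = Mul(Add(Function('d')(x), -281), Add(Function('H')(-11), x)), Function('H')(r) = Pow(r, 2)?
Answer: Rational(-208037, 2) ≈ -1.0402e+5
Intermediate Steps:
Function('n')(x, T) = Add(Rational(-33517, 2), Mul(Rational(-277, 2), x)) (Function('n')(x, T) = Mul(Rational(1, 2), Mul(Add(4, -281), Add(Pow(-11, 2), x))) = Mul(Rational(1, 2), Mul(-277, Add(121, x))) = Mul(Rational(1, 2), Add(-33517, Mul(-277, x))) = Add(Rational(-33517, 2), Mul(Rational(-277, 2), x)))
G = Rational(208037, 2) (G = Add(5, Mul(-1, Add(Rational(-33517, 2), Mul(Rational(-277, 2), 630)))) = Add(5, Mul(-1, Add(Rational(-33517, 2), -87255))) = Add(5, Mul(-1, Rational(-208027, 2))) = Add(5, Rational(208027, 2)) = Rational(208037, 2) ≈ 1.0402e+5)
Mul(-1, G) = Mul(-1, Rational(208037, 2)) = Rational(-208037, 2)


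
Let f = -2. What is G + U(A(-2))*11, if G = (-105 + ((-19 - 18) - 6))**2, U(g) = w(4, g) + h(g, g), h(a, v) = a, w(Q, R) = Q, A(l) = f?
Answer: 21926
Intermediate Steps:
A(l) = -2
U(g) = 4 + g
G = 21904 (G = (-105 + (-37 - 6))**2 = (-105 - 43)**2 = (-148)**2 = 21904)
G + U(A(-2))*11 = 21904 + (4 - 2)*11 = 21904 + 2*11 = 21904 + 22 = 21926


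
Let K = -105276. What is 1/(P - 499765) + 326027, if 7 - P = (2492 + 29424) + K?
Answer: 139017260745/426398 ≈ 3.2603e+5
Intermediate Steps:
P = 73367 (P = 7 - ((2492 + 29424) - 105276) = 7 - (31916 - 105276) = 7 - 1*(-73360) = 7 + 73360 = 73367)
1/(P - 499765) + 326027 = 1/(73367 - 499765) + 326027 = 1/(-426398) + 326027 = -1/426398 + 326027 = 139017260745/426398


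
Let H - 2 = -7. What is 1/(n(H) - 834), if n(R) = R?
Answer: -1/839 ≈ -0.0011919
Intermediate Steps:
H = -5 (H = 2 - 7 = -5)
1/(n(H) - 834) = 1/(-5 - 834) = 1/(-839) = -1/839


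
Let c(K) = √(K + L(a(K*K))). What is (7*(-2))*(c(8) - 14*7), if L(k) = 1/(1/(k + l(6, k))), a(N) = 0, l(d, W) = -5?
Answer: 1372 - 14*√3 ≈ 1347.8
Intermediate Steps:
L(k) = -5 + k (L(k) = 1/(1/(k - 5)) = 1/(1/(-5 + k)) = -5 + k)
c(K) = √(-5 + K) (c(K) = √(K + (-5 + 0)) = √(K - 5) = √(-5 + K))
(7*(-2))*(c(8) - 14*7) = (7*(-2))*(√(-5 + 8) - 14*7) = -14*(√3 - 98) = -14*(-98 + √3) = 1372 - 14*√3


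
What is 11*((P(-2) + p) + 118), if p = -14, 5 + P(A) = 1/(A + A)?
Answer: 4345/4 ≈ 1086.3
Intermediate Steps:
P(A) = -5 + 1/(2*A) (P(A) = -5 + 1/(A + A) = -5 + 1/(2*A))
11*((P(-2) + p) + 118) = 11*(((-5 + (½)/(-2)) - 14) + 118) = 11*(((-5 + (½)*(-½)) - 14) + 118) = 11*(((-5 - ¼) - 14) + 118) = 11*((-21/4 - 14) + 118) = 11*(-77/4 + 118) = 11*(395/4) = 4345/4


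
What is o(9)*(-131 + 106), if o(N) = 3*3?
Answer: -225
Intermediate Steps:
o(N) = 9
o(9)*(-131 + 106) = 9*(-131 + 106) = 9*(-25) = -225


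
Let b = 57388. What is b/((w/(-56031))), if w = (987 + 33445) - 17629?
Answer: -1071835676/5601 ≈ -1.9137e+5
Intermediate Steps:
w = 16803 (w = 34432 - 17629 = 16803)
b/((w/(-56031))) = 57388/((16803/(-56031))) = 57388/((16803*(-1/56031))) = 57388/(-5601/18677) = 57388*(-18677/5601) = -1071835676/5601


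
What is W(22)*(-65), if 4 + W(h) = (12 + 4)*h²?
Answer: -503100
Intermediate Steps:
W(h) = -4 + 16*h² (W(h) = -4 + (12 + 4)*h² = -4 + 16*h²)
W(22)*(-65) = (-4 + 16*22²)*(-65) = (-4 + 16*484)*(-65) = (-4 + 7744)*(-65) = 7740*(-65) = -503100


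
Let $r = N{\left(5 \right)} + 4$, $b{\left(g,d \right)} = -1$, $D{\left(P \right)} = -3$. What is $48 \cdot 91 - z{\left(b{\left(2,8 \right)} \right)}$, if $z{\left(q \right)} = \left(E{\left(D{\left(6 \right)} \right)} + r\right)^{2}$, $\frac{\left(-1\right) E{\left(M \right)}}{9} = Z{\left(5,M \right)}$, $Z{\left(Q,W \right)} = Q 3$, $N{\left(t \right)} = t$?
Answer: $-11508$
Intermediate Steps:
$Z{\left(Q,W \right)} = 3 Q$
$r = 9$ ($r = 5 + 4 = 9$)
$E{\left(M \right)} = -135$ ($E{\left(M \right)} = - 9 \cdot 3 \cdot 5 = \left(-9\right) 15 = -135$)
$z{\left(q \right)} = 15876$ ($z{\left(q \right)} = \left(-135 + 9\right)^{2} = \left(-126\right)^{2} = 15876$)
$48 \cdot 91 - z{\left(b{\left(2,8 \right)} \right)} = 48 \cdot 91 - 15876 = 4368 - 15876 = -11508$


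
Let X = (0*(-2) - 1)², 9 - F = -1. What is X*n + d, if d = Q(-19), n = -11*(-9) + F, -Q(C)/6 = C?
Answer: 223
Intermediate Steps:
F = 10 (F = 9 - 1*(-1) = 9 + 1 = 10)
Q(C) = -6*C
n = 109 (n = -11*(-9) + 10 = 99 + 10 = 109)
d = 114 (d = -6*(-19) = 114)
X = 1 (X = (0 - 1)² = (-1)² = 1)
X*n + d = 1*109 + 114 = 109 + 114 = 223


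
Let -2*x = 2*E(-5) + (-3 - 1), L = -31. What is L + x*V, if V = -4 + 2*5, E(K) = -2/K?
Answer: -107/5 ≈ -21.400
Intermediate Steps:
V = 6 (V = -4 + 10 = 6)
x = 8/5 (x = -(2*(-2/(-5)) + (-3 - 1))/2 = -(2*(-2*(-1/5)) - 4)/2 = -(2*(2/5) - 4)/2 = -(4/5 - 4)/2 = -1/2*(-16/5) = 8/5 ≈ 1.6000)
L + x*V = -31 + (8/5)*6 = -31 + 48/5 = -107/5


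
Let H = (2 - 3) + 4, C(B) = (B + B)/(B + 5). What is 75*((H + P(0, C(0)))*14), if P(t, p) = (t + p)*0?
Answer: 3150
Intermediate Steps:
C(B) = 2*B/(5 + B) (C(B) = (2*B)/(5 + B) = 2*B/(5 + B))
H = 3 (H = -1 + 4 = 3)
P(t, p) = 0 (P(t, p) = (p + t)*0 = 0)
75*((H + P(0, C(0)))*14) = 75*((3 + 0)*14) = 75*(3*14) = 75*42 = 3150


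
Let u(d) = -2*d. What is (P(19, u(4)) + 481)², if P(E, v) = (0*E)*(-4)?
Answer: 231361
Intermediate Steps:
P(E, v) = 0 (P(E, v) = 0*(-4) = 0)
(P(19, u(4)) + 481)² = (0 + 481)² = 481² = 231361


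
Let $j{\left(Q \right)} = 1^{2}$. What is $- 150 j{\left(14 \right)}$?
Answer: $-150$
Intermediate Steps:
$j{\left(Q \right)} = 1$
$- 150 j{\left(14 \right)} = \left(-150\right) 1 = -150$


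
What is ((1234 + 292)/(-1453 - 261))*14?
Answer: -10682/857 ≈ -12.464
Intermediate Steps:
((1234 + 292)/(-1453 - 261))*14 = (1526/(-1714))*14 = (1526*(-1/1714))*14 = -763/857*14 = -10682/857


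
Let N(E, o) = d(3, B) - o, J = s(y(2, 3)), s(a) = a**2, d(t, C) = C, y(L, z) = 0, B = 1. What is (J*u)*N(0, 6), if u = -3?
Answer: 0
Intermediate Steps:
J = 0 (J = 0**2 = 0)
N(E, o) = 1 - o
(J*u)*N(0, 6) = (0*(-3))*(1 - 1*6) = 0*(1 - 6) = 0*(-5) = 0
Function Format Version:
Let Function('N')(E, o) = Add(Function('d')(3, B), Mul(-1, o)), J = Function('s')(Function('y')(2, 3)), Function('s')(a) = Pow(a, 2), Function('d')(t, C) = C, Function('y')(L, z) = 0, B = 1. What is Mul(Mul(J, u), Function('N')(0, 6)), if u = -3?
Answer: 0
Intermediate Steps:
J = 0 (J = Pow(0, 2) = 0)
Function('N')(E, o) = Add(1, Mul(-1, o))
Mul(Mul(J, u), Function('N')(0, 6)) = Mul(Mul(0, -3), Add(1, Mul(-1, 6))) = Mul(0, Add(1, -6)) = Mul(0, -5) = 0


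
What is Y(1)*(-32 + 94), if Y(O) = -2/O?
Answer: -124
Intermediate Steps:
Y(1)*(-32 + 94) = (-2/1)*(-32 + 94) = -2*1*62 = -2*62 = -124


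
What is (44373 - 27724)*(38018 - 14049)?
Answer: 399059881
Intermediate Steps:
(44373 - 27724)*(38018 - 14049) = 16649*23969 = 399059881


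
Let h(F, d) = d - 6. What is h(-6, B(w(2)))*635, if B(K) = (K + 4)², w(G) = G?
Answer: 19050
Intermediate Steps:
B(K) = (4 + K)²
h(F, d) = -6 + d
h(-6, B(w(2)))*635 = (-6 + (4 + 2)²)*635 = (-6 + 6²)*635 = (-6 + 36)*635 = 30*635 = 19050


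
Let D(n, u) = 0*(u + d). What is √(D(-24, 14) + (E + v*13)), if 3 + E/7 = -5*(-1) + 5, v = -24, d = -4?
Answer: I*√263 ≈ 16.217*I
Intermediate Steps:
D(n, u) = 0 (D(n, u) = 0*(u - 4) = 0*(-4 + u) = 0)
E = 49 (E = -21 + 7*(-5*(-1) + 5) = -21 + 7*(5 + 5) = -21 + 7*10 = -21 + 70 = 49)
√(D(-24, 14) + (E + v*13)) = √(0 + (49 - 24*13)) = √(0 + (49 - 312)) = √(0 - 263) = √(-263) = I*√263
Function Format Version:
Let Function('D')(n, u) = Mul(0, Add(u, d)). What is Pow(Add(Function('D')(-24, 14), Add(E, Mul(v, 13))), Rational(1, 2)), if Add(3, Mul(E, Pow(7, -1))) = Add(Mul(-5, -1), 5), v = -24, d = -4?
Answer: Mul(I, Pow(263, Rational(1, 2))) ≈ Mul(16.217, I)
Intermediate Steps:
Function('D')(n, u) = 0 (Function('D')(n, u) = Mul(0, Add(u, -4)) = Mul(0, Add(-4, u)) = 0)
E = 49 (E = Add(-21, Mul(7, Add(Mul(-5, -1), 5))) = Add(-21, Mul(7, Add(5, 5))) = Add(-21, Mul(7, 10)) = Add(-21, 70) = 49)
Pow(Add(Function('D')(-24, 14), Add(E, Mul(v, 13))), Rational(1, 2)) = Pow(Add(0, Add(49, Mul(-24, 13))), Rational(1, 2)) = Pow(Add(0, Add(49, -312)), Rational(1, 2)) = Pow(Add(0, -263), Rational(1, 2)) = Pow(-263, Rational(1, 2)) = Mul(I, Pow(263, Rational(1, 2)))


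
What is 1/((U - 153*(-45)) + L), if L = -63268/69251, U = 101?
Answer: 69251/483724218 ≈ 0.00014316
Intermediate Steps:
L = -63268/69251 (L = -63268*1/69251 = -63268/69251 ≈ -0.91360)
1/((U - 153*(-45)) + L) = 1/((101 - 153*(-45)) - 63268/69251) = 1/((101 + 6885) - 63268/69251) = 1/(6986 - 63268/69251) = 1/(483724218/69251) = 69251/483724218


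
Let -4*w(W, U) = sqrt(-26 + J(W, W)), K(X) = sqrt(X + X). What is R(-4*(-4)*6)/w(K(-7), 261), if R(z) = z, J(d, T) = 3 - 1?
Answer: 32*I*sqrt(6) ≈ 78.384*I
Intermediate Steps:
J(d, T) = 2
K(X) = sqrt(2)*sqrt(X) (K(X) = sqrt(2*X) = sqrt(2)*sqrt(X))
w(W, U) = -I*sqrt(6)/2 (w(W, U) = -sqrt(-26 + 2)/4 = -I*sqrt(6)/2)
R(-4*(-4)*6)/w(K(-7), 261) = (-4*(-4)*6)/((-I*sqrt(6)/2)) = (16*6)*(I*sqrt(6)/3) = 96*(I*sqrt(6)/3) = 32*I*sqrt(6)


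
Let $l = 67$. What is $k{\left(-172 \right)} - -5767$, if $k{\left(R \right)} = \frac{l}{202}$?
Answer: $\frac{1165001}{202} \approx 5767.3$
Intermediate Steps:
$k{\left(R \right)} = \frac{67}{202}$
$k{\left(-172 \right)} - -5767 = \frac{67}{202} - -5767 = \frac{67}{202} + 5767 = \frac{1165001}{202}$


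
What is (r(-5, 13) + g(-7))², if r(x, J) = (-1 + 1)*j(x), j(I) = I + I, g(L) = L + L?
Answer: 196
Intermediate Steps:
g(L) = 2*L
j(I) = 2*I
r(x, J) = 0 (r(x, J) = (-1 + 1)*(2*x) = 0*(2*x) = 0)
(r(-5, 13) + g(-7))² = (0 + 2*(-7))² = (0 - 14)² = (-14)² = 196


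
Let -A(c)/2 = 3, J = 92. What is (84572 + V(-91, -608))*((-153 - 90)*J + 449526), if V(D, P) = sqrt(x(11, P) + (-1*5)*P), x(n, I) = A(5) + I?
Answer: 36126621240 + 427170*sqrt(2426) ≈ 3.6148e+10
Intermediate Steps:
A(c) = -6 (A(c) = -2*3 = -6)
x(n, I) = -6 + I
V(D, P) = sqrt(-6 - 4*P) (V(D, P) = sqrt((-6 + P) + (-1*5)*P) = sqrt((-6 + P) - 5*P) = sqrt(-6 - 4*P))
(84572 + V(-91, -608))*((-153 - 90)*J + 449526) = (84572 + sqrt(-6 - 4*(-608)))*((-153 - 90)*92 + 449526) = (84572 + sqrt(-6 + 2432))*(-243*92 + 449526) = (84572 + sqrt(2426))*(-22356 + 449526) = (84572 + sqrt(2426))*427170 = 36126621240 + 427170*sqrt(2426)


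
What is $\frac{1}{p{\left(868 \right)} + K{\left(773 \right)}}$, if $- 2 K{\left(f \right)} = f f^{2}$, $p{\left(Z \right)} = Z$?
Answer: $- \frac{2}{461888181} \approx -4.3301 \cdot 10^{-9}$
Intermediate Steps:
$K{\left(f \right)} = - \frac{f^{3}}{2}$ ($K{\left(f \right)} = - \frac{f f^{2}}{2} = - \frac{f^{3}}{2}$)
$\frac{1}{p{\left(868 \right)} + K{\left(773 \right)}} = \frac{1}{868 - \frac{773^{3}}{2}} = \frac{1}{868 - \frac{461889917}{2}} = \frac{1}{- \frac{461888181}{2}} = - \frac{2}{461888181}$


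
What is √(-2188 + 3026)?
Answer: √838 ≈ 28.948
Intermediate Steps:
√(-2188 + 3026) = √838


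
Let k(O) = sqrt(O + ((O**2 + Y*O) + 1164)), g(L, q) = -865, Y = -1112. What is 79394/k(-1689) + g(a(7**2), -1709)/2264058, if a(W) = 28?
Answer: -865/2264058 + 39697*sqrt(131399)/394197 ≈ 36.504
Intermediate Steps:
k(O) = sqrt(1164 + O**2 - 1111*O) (k(O) = sqrt(O + ((O**2 - 1112*O) + 1164)) = sqrt(O + (1164 + O**2 - 1112*O)) = sqrt(1164 + O**2 - 1111*O))
79394/k(-1689) + g(a(7**2), -1709)/2264058 = 79394/(sqrt(1164 + (-1689)**2 - 1111*(-1689))) - 865/2264058 = 79394/(sqrt(1164 + 2852721 + 1876479)) - 865*1/2264058 = 79394/(sqrt(4730364)) - 865/2264058 = 79394/((6*sqrt(131399))) - 865/2264058 = 79394*(sqrt(131399)/788394) - 865/2264058 = 39697*sqrt(131399)/394197 - 865/2264058 = -865/2264058 + 39697*sqrt(131399)/394197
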